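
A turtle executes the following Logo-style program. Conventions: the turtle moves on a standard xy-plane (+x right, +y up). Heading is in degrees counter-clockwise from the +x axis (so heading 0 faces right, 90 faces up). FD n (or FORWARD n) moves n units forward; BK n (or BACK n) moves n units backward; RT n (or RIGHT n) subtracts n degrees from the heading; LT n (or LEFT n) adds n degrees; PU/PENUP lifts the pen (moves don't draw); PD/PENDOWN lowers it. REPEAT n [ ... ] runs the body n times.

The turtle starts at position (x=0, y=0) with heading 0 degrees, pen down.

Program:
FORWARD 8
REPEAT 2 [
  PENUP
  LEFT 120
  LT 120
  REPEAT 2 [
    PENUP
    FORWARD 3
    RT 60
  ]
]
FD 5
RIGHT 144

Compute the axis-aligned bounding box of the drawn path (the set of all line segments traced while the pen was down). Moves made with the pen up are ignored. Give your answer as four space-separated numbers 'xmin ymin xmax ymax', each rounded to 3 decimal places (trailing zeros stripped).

Executing turtle program step by step:
Start: pos=(0,0), heading=0, pen down
FD 8: (0,0) -> (8,0) [heading=0, draw]
REPEAT 2 [
  -- iteration 1/2 --
  PU: pen up
  LT 120: heading 0 -> 120
  LT 120: heading 120 -> 240
  REPEAT 2 [
    -- iteration 1/2 --
    PU: pen up
    FD 3: (8,0) -> (6.5,-2.598) [heading=240, move]
    RT 60: heading 240 -> 180
    -- iteration 2/2 --
    PU: pen up
    FD 3: (6.5,-2.598) -> (3.5,-2.598) [heading=180, move]
    RT 60: heading 180 -> 120
  ]
  -- iteration 2/2 --
  PU: pen up
  LT 120: heading 120 -> 240
  LT 120: heading 240 -> 0
  REPEAT 2 [
    -- iteration 1/2 --
    PU: pen up
    FD 3: (3.5,-2.598) -> (6.5,-2.598) [heading=0, move]
    RT 60: heading 0 -> 300
    -- iteration 2/2 --
    PU: pen up
    FD 3: (6.5,-2.598) -> (8,-5.196) [heading=300, move]
    RT 60: heading 300 -> 240
  ]
]
FD 5: (8,-5.196) -> (5.5,-9.526) [heading=240, move]
RT 144: heading 240 -> 96
Final: pos=(5.5,-9.526), heading=96, 1 segment(s) drawn

Segment endpoints: x in {0, 8}, y in {0}
xmin=0, ymin=0, xmax=8, ymax=0

Answer: 0 0 8 0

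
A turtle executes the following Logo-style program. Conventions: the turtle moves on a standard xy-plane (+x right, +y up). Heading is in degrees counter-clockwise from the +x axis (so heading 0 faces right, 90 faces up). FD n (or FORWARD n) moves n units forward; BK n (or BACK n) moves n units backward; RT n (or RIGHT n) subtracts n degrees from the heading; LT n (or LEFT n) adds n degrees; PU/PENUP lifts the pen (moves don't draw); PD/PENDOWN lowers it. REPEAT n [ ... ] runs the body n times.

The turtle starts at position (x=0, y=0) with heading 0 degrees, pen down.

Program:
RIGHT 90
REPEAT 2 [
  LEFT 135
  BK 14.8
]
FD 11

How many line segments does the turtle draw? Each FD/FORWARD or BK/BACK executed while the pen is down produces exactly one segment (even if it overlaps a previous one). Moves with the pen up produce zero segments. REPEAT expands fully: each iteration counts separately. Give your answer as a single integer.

Answer: 3

Derivation:
Executing turtle program step by step:
Start: pos=(0,0), heading=0, pen down
RT 90: heading 0 -> 270
REPEAT 2 [
  -- iteration 1/2 --
  LT 135: heading 270 -> 45
  BK 14.8: (0,0) -> (-10.465,-10.465) [heading=45, draw]
  -- iteration 2/2 --
  LT 135: heading 45 -> 180
  BK 14.8: (-10.465,-10.465) -> (4.335,-10.465) [heading=180, draw]
]
FD 11: (4.335,-10.465) -> (-6.665,-10.465) [heading=180, draw]
Final: pos=(-6.665,-10.465), heading=180, 3 segment(s) drawn
Segments drawn: 3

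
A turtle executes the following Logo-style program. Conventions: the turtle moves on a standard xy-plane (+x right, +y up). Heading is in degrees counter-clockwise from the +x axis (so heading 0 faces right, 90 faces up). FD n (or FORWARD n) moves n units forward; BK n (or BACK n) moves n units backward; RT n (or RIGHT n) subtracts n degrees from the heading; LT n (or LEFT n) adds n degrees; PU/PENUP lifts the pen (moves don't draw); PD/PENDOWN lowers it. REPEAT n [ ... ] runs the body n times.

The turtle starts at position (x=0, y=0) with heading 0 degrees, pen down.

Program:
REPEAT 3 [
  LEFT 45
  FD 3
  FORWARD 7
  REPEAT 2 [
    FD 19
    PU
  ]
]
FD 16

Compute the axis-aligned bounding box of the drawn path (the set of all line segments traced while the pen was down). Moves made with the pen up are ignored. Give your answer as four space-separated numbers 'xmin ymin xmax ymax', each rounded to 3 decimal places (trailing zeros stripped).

Answer: 0 0 20.506 20.506

Derivation:
Executing turtle program step by step:
Start: pos=(0,0), heading=0, pen down
REPEAT 3 [
  -- iteration 1/3 --
  LT 45: heading 0 -> 45
  FD 3: (0,0) -> (2.121,2.121) [heading=45, draw]
  FD 7: (2.121,2.121) -> (7.071,7.071) [heading=45, draw]
  REPEAT 2 [
    -- iteration 1/2 --
    FD 19: (7.071,7.071) -> (20.506,20.506) [heading=45, draw]
    PU: pen up
    -- iteration 2/2 --
    FD 19: (20.506,20.506) -> (33.941,33.941) [heading=45, move]
    PU: pen up
  ]
  -- iteration 2/3 --
  LT 45: heading 45 -> 90
  FD 3: (33.941,33.941) -> (33.941,36.941) [heading=90, move]
  FD 7: (33.941,36.941) -> (33.941,43.941) [heading=90, move]
  REPEAT 2 [
    -- iteration 1/2 --
    FD 19: (33.941,43.941) -> (33.941,62.941) [heading=90, move]
    PU: pen up
    -- iteration 2/2 --
    FD 19: (33.941,62.941) -> (33.941,81.941) [heading=90, move]
    PU: pen up
  ]
  -- iteration 3/3 --
  LT 45: heading 90 -> 135
  FD 3: (33.941,81.941) -> (31.82,84.062) [heading=135, move]
  FD 7: (31.82,84.062) -> (26.87,89.012) [heading=135, move]
  REPEAT 2 [
    -- iteration 1/2 --
    FD 19: (26.87,89.012) -> (13.435,102.447) [heading=135, move]
    PU: pen up
    -- iteration 2/2 --
    FD 19: (13.435,102.447) -> (0,115.882) [heading=135, move]
    PU: pen up
  ]
]
FD 16: (0,115.882) -> (-11.314,127.196) [heading=135, move]
Final: pos=(-11.314,127.196), heading=135, 3 segment(s) drawn

Segment endpoints: x in {0, 2.121, 7.071, 20.506}, y in {0, 2.121, 7.071, 20.506}
xmin=0, ymin=0, xmax=20.506, ymax=20.506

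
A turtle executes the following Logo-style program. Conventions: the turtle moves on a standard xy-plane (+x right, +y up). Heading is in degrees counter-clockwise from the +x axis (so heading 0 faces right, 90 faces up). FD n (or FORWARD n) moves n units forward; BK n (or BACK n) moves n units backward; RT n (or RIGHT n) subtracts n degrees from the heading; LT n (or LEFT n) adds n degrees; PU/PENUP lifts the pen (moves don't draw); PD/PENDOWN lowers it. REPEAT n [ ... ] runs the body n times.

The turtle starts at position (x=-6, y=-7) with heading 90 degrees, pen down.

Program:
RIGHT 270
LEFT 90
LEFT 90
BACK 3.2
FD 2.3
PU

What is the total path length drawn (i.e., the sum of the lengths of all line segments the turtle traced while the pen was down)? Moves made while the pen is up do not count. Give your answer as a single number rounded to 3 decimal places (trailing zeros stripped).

Executing turtle program step by step:
Start: pos=(-6,-7), heading=90, pen down
RT 270: heading 90 -> 180
LT 90: heading 180 -> 270
LT 90: heading 270 -> 0
BK 3.2: (-6,-7) -> (-9.2,-7) [heading=0, draw]
FD 2.3: (-9.2,-7) -> (-6.9,-7) [heading=0, draw]
PU: pen up
Final: pos=(-6.9,-7), heading=0, 2 segment(s) drawn

Segment lengths:
  seg 1: (-6,-7) -> (-9.2,-7), length = 3.2
  seg 2: (-9.2,-7) -> (-6.9,-7), length = 2.3
Total = 5.5

Answer: 5.5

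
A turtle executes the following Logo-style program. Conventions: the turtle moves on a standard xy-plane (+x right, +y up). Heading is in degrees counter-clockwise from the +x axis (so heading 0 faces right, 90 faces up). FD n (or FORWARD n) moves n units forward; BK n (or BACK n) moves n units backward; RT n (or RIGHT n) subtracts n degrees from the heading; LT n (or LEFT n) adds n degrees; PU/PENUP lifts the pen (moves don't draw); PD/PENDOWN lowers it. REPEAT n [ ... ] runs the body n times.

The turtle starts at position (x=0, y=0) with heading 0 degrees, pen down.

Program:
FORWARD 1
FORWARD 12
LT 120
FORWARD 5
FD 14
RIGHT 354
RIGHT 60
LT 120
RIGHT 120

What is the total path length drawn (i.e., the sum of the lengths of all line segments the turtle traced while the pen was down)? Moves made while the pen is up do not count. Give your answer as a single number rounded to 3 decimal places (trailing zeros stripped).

Answer: 32

Derivation:
Executing turtle program step by step:
Start: pos=(0,0), heading=0, pen down
FD 1: (0,0) -> (1,0) [heading=0, draw]
FD 12: (1,0) -> (13,0) [heading=0, draw]
LT 120: heading 0 -> 120
FD 5: (13,0) -> (10.5,4.33) [heading=120, draw]
FD 14: (10.5,4.33) -> (3.5,16.454) [heading=120, draw]
RT 354: heading 120 -> 126
RT 60: heading 126 -> 66
LT 120: heading 66 -> 186
RT 120: heading 186 -> 66
Final: pos=(3.5,16.454), heading=66, 4 segment(s) drawn

Segment lengths:
  seg 1: (0,0) -> (1,0), length = 1
  seg 2: (1,0) -> (13,0), length = 12
  seg 3: (13,0) -> (10.5,4.33), length = 5
  seg 4: (10.5,4.33) -> (3.5,16.454), length = 14
Total = 32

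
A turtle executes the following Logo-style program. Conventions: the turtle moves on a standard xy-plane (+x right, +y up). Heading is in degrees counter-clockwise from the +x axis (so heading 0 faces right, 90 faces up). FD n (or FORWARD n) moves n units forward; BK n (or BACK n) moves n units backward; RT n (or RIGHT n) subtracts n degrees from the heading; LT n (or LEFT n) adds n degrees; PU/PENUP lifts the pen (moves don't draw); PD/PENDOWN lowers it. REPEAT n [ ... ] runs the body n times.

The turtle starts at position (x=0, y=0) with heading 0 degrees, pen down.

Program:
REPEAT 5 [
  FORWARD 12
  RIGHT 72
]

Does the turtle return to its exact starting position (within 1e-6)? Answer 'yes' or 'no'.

Answer: yes

Derivation:
Executing turtle program step by step:
Start: pos=(0,0), heading=0, pen down
REPEAT 5 [
  -- iteration 1/5 --
  FD 12: (0,0) -> (12,0) [heading=0, draw]
  RT 72: heading 0 -> 288
  -- iteration 2/5 --
  FD 12: (12,0) -> (15.708,-11.413) [heading=288, draw]
  RT 72: heading 288 -> 216
  -- iteration 3/5 --
  FD 12: (15.708,-11.413) -> (6,-18.466) [heading=216, draw]
  RT 72: heading 216 -> 144
  -- iteration 4/5 --
  FD 12: (6,-18.466) -> (-3.708,-11.413) [heading=144, draw]
  RT 72: heading 144 -> 72
  -- iteration 5/5 --
  FD 12: (-3.708,-11.413) -> (0,0) [heading=72, draw]
  RT 72: heading 72 -> 0
]
Final: pos=(0,0), heading=0, 5 segment(s) drawn

Start position: (0, 0)
Final position: (0, 0)
Distance = 0; < 1e-6 -> CLOSED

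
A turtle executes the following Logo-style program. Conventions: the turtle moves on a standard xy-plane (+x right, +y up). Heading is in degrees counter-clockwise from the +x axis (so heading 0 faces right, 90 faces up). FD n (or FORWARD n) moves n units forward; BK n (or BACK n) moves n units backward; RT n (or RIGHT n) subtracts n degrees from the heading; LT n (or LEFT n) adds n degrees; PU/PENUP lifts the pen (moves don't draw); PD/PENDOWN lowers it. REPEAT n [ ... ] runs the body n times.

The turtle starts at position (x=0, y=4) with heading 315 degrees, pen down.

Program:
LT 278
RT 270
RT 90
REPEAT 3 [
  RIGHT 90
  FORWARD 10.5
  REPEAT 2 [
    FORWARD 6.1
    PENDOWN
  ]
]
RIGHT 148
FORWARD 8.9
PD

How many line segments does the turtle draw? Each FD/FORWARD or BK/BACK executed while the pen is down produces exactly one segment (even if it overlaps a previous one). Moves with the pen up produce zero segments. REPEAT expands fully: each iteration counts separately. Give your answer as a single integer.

Answer: 10

Derivation:
Executing turtle program step by step:
Start: pos=(0,4), heading=315, pen down
LT 278: heading 315 -> 233
RT 270: heading 233 -> 323
RT 90: heading 323 -> 233
REPEAT 3 [
  -- iteration 1/3 --
  RT 90: heading 233 -> 143
  FD 10.5: (0,4) -> (-8.386,10.319) [heading=143, draw]
  REPEAT 2 [
    -- iteration 1/2 --
    FD 6.1: (-8.386,10.319) -> (-13.257,13.99) [heading=143, draw]
    PD: pen down
    -- iteration 2/2 --
    FD 6.1: (-13.257,13.99) -> (-18.129,17.661) [heading=143, draw]
    PD: pen down
  ]
  -- iteration 2/3 --
  RT 90: heading 143 -> 53
  FD 10.5: (-18.129,17.661) -> (-11.81,26.047) [heading=53, draw]
  REPEAT 2 [
    -- iteration 1/2 --
    FD 6.1: (-11.81,26.047) -> (-8.139,30.919) [heading=53, draw]
    PD: pen down
    -- iteration 2/2 --
    FD 6.1: (-8.139,30.919) -> (-4.468,35.79) [heading=53, draw]
    PD: pen down
  ]
  -- iteration 3/3 --
  RT 90: heading 53 -> 323
  FD 10.5: (-4.468,35.79) -> (3.918,29.471) [heading=323, draw]
  REPEAT 2 [
    -- iteration 1/2 --
    FD 6.1: (3.918,29.471) -> (8.79,25.8) [heading=323, draw]
    PD: pen down
    -- iteration 2/2 --
    FD 6.1: (8.79,25.8) -> (13.661,22.129) [heading=323, draw]
    PD: pen down
  ]
]
RT 148: heading 323 -> 175
FD 8.9: (13.661,22.129) -> (4.795,22.905) [heading=175, draw]
PD: pen down
Final: pos=(4.795,22.905), heading=175, 10 segment(s) drawn
Segments drawn: 10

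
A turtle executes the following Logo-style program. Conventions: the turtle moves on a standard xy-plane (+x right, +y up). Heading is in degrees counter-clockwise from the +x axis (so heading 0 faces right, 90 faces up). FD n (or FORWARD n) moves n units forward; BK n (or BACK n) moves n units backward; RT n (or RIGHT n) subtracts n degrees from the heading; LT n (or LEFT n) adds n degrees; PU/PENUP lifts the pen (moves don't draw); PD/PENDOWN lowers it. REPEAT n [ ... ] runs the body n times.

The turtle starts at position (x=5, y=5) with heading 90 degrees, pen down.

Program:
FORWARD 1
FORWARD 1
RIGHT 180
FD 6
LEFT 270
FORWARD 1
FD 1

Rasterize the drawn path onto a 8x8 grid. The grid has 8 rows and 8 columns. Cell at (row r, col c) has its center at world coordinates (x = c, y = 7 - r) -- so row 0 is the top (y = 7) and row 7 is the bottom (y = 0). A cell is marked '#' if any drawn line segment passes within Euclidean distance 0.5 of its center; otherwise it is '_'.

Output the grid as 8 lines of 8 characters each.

Segment 0: (5,5) -> (5,6)
Segment 1: (5,6) -> (5,7)
Segment 2: (5,7) -> (5,1)
Segment 3: (5,1) -> (4,1)
Segment 4: (4,1) -> (3,1)

Answer: _____#__
_____#__
_____#__
_____#__
_____#__
_____#__
___###__
________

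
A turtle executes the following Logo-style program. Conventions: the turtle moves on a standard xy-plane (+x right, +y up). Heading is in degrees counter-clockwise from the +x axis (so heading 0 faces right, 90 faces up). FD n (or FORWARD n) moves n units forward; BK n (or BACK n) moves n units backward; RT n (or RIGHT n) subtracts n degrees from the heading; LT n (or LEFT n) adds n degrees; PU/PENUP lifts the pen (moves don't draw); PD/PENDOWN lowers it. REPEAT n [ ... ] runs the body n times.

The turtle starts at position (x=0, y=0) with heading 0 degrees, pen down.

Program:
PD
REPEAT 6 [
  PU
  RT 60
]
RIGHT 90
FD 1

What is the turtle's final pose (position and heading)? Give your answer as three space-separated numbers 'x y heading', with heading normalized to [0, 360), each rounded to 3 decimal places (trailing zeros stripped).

Answer: 0 -1 270

Derivation:
Executing turtle program step by step:
Start: pos=(0,0), heading=0, pen down
PD: pen down
REPEAT 6 [
  -- iteration 1/6 --
  PU: pen up
  RT 60: heading 0 -> 300
  -- iteration 2/6 --
  PU: pen up
  RT 60: heading 300 -> 240
  -- iteration 3/6 --
  PU: pen up
  RT 60: heading 240 -> 180
  -- iteration 4/6 --
  PU: pen up
  RT 60: heading 180 -> 120
  -- iteration 5/6 --
  PU: pen up
  RT 60: heading 120 -> 60
  -- iteration 6/6 --
  PU: pen up
  RT 60: heading 60 -> 0
]
RT 90: heading 0 -> 270
FD 1: (0,0) -> (0,-1) [heading=270, move]
Final: pos=(0,-1), heading=270, 0 segment(s) drawn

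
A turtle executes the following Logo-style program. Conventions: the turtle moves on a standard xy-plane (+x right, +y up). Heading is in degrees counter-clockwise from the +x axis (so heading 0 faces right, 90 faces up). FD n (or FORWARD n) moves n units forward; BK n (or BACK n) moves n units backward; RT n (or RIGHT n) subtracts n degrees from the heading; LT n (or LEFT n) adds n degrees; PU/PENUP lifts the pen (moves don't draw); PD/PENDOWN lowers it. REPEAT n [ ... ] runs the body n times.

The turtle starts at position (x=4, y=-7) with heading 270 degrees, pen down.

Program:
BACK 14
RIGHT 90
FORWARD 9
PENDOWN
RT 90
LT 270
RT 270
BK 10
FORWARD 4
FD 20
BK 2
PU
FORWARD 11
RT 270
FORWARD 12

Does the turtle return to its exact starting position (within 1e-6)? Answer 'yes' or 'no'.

Answer: no

Derivation:
Executing turtle program step by step:
Start: pos=(4,-7), heading=270, pen down
BK 14: (4,-7) -> (4,7) [heading=270, draw]
RT 90: heading 270 -> 180
FD 9: (4,7) -> (-5,7) [heading=180, draw]
PD: pen down
RT 90: heading 180 -> 90
LT 270: heading 90 -> 0
RT 270: heading 0 -> 90
BK 10: (-5,7) -> (-5,-3) [heading=90, draw]
FD 4: (-5,-3) -> (-5,1) [heading=90, draw]
FD 20: (-5,1) -> (-5,21) [heading=90, draw]
BK 2: (-5,21) -> (-5,19) [heading=90, draw]
PU: pen up
FD 11: (-5,19) -> (-5,30) [heading=90, move]
RT 270: heading 90 -> 180
FD 12: (-5,30) -> (-17,30) [heading=180, move]
Final: pos=(-17,30), heading=180, 6 segment(s) drawn

Start position: (4, -7)
Final position: (-17, 30)
Distance = 42.544; >= 1e-6 -> NOT closed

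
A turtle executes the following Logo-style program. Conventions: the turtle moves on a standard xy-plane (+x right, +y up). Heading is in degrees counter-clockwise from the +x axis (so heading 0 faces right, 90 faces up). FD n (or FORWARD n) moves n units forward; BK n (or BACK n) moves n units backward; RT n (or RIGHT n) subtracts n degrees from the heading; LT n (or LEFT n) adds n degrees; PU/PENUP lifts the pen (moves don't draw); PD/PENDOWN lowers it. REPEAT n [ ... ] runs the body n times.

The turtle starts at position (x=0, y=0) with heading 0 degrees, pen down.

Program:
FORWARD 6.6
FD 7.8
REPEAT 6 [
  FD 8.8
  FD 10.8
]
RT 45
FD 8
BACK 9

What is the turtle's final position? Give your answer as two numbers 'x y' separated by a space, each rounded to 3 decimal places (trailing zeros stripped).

Executing turtle program step by step:
Start: pos=(0,0), heading=0, pen down
FD 6.6: (0,0) -> (6.6,0) [heading=0, draw]
FD 7.8: (6.6,0) -> (14.4,0) [heading=0, draw]
REPEAT 6 [
  -- iteration 1/6 --
  FD 8.8: (14.4,0) -> (23.2,0) [heading=0, draw]
  FD 10.8: (23.2,0) -> (34,0) [heading=0, draw]
  -- iteration 2/6 --
  FD 8.8: (34,0) -> (42.8,0) [heading=0, draw]
  FD 10.8: (42.8,0) -> (53.6,0) [heading=0, draw]
  -- iteration 3/6 --
  FD 8.8: (53.6,0) -> (62.4,0) [heading=0, draw]
  FD 10.8: (62.4,0) -> (73.2,0) [heading=0, draw]
  -- iteration 4/6 --
  FD 8.8: (73.2,0) -> (82,0) [heading=0, draw]
  FD 10.8: (82,0) -> (92.8,0) [heading=0, draw]
  -- iteration 5/6 --
  FD 8.8: (92.8,0) -> (101.6,0) [heading=0, draw]
  FD 10.8: (101.6,0) -> (112.4,0) [heading=0, draw]
  -- iteration 6/6 --
  FD 8.8: (112.4,0) -> (121.2,0) [heading=0, draw]
  FD 10.8: (121.2,0) -> (132,0) [heading=0, draw]
]
RT 45: heading 0 -> 315
FD 8: (132,0) -> (137.657,-5.657) [heading=315, draw]
BK 9: (137.657,-5.657) -> (131.293,0.707) [heading=315, draw]
Final: pos=(131.293,0.707), heading=315, 16 segment(s) drawn

Answer: 131.293 0.707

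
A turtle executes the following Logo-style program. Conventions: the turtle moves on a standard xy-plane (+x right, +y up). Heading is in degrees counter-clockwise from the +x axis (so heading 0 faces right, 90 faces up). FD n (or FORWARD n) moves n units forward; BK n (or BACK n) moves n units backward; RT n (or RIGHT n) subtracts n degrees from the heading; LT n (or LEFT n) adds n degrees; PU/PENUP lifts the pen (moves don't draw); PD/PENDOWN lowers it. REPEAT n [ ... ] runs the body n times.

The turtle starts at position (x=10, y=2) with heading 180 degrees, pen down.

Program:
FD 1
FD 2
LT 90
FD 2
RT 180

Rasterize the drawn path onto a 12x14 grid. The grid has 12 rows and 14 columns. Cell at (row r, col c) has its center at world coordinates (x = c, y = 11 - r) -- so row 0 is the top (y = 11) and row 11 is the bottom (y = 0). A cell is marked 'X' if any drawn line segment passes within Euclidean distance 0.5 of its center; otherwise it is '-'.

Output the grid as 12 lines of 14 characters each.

Segment 0: (10,2) -> (9,2)
Segment 1: (9,2) -> (7,2)
Segment 2: (7,2) -> (7,0)

Answer: --------------
--------------
--------------
--------------
--------------
--------------
--------------
--------------
--------------
-------XXXX---
-------X------
-------X------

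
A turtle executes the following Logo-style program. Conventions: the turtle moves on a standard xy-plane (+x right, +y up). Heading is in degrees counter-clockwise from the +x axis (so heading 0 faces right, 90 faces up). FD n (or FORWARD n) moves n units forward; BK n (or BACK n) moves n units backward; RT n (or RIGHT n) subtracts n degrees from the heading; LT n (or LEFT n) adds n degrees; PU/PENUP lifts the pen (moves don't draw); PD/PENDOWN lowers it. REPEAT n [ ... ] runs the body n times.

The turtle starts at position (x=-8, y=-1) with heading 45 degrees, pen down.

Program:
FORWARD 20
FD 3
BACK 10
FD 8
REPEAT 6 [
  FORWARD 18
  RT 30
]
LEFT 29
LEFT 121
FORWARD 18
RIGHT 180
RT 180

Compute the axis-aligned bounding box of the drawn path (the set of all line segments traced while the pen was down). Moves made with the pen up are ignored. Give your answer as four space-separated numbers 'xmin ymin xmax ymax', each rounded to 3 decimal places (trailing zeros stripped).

Executing turtle program step by step:
Start: pos=(-8,-1), heading=45, pen down
FD 20: (-8,-1) -> (6.142,13.142) [heading=45, draw]
FD 3: (6.142,13.142) -> (8.263,15.263) [heading=45, draw]
BK 10: (8.263,15.263) -> (1.192,8.192) [heading=45, draw]
FD 8: (1.192,8.192) -> (6.849,13.849) [heading=45, draw]
REPEAT 6 [
  -- iteration 1/6 --
  FD 18: (6.849,13.849) -> (19.577,26.577) [heading=45, draw]
  RT 30: heading 45 -> 15
  -- iteration 2/6 --
  FD 18: (19.577,26.577) -> (36.964,31.236) [heading=15, draw]
  RT 30: heading 15 -> 345
  -- iteration 3/6 --
  FD 18: (36.964,31.236) -> (54.35,26.577) [heading=345, draw]
  RT 30: heading 345 -> 315
  -- iteration 4/6 --
  FD 18: (54.35,26.577) -> (67.078,13.849) [heading=315, draw]
  RT 30: heading 315 -> 285
  -- iteration 5/6 --
  FD 18: (67.078,13.849) -> (71.737,-3.537) [heading=285, draw]
  RT 30: heading 285 -> 255
  -- iteration 6/6 --
  FD 18: (71.737,-3.537) -> (67.078,-20.924) [heading=255, draw]
  RT 30: heading 255 -> 225
]
LT 29: heading 225 -> 254
LT 121: heading 254 -> 15
FD 18: (67.078,-20.924) -> (84.465,-16.265) [heading=15, draw]
RT 180: heading 15 -> 195
RT 180: heading 195 -> 15
Final: pos=(84.465,-16.265), heading=15, 11 segment(s) drawn

Segment endpoints: x in {-8, 1.192, 6.142, 6.849, 8.263, 19.577, 36.964, 54.35, 67.078, 71.737, 84.465}, y in {-20.924, -16.265, -3.537, -1, 8.192, 13.142, 13.849, 13.849, 15.263, 26.577, 26.577, 31.236}
xmin=-8, ymin=-20.924, xmax=84.465, ymax=31.236

Answer: -8 -20.924 84.465 31.236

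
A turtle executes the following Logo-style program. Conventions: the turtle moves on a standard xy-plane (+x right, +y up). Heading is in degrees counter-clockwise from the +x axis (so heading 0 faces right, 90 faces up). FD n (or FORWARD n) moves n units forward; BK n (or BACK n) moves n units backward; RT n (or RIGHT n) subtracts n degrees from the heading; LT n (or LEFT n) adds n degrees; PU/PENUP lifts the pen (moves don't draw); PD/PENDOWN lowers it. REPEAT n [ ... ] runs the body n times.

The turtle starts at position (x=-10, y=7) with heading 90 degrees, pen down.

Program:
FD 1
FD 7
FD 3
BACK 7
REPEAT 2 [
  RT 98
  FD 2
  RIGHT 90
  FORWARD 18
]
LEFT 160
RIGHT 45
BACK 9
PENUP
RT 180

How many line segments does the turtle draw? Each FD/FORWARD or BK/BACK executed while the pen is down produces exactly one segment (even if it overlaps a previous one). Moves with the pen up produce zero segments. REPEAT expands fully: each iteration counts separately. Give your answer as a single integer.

Answer: 9

Derivation:
Executing turtle program step by step:
Start: pos=(-10,7), heading=90, pen down
FD 1: (-10,7) -> (-10,8) [heading=90, draw]
FD 7: (-10,8) -> (-10,15) [heading=90, draw]
FD 3: (-10,15) -> (-10,18) [heading=90, draw]
BK 7: (-10,18) -> (-10,11) [heading=90, draw]
REPEAT 2 [
  -- iteration 1/2 --
  RT 98: heading 90 -> 352
  FD 2: (-10,11) -> (-8.019,10.722) [heading=352, draw]
  RT 90: heading 352 -> 262
  FD 18: (-8.019,10.722) -> (-10.525,-7.103) [heading=262, draw]
  -- iteration 2/2 --
  RT 98: heading 262 -> 164
  FD 2: (-10.525,-7.103) -> (-12.447,-6.552) [heading=164, draw]
  RT 90: heading 164 -> 74
  FD 18: (-12.447,-6.552) -> (-7.486,10.751) [heading=74, draw]
]
LT 160: heading 74 -> 234
RT 45: heading 234 -> 189
BK 9: (-7.486,10.751) -> (1.404,12.159) [heading=189, draw]
PU: pen up
RT 180: heading 189 -> 9
Final: pos=(1.404,12.159), heading=9, 9 segment(s) drawn
Segments drawn: 9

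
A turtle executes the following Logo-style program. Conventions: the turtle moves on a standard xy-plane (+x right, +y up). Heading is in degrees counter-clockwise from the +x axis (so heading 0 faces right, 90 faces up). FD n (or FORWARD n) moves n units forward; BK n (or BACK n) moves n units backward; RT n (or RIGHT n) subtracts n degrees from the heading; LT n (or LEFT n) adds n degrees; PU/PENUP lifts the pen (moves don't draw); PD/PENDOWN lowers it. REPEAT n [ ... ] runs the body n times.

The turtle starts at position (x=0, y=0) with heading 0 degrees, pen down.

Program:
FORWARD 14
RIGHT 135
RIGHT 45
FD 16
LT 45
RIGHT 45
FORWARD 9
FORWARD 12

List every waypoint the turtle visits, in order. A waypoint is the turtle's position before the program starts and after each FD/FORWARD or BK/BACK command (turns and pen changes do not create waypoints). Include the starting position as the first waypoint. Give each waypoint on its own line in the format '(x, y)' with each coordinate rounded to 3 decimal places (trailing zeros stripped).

Answer: (0, 0)
(14, 0)
(-2, 0)
(-11, 0)
(-23, 0)

Derivation:
Executing turtle program step by step:
Start: pos=(0,0), heading=0, pen down
FD 14: (0,0) -> (14,0) [heading=0, draw]
RT 135: heading 0 -> 225
RT 45: heading 225 -> 180
FD 16: (14,0) -> (-2,0) [heading=180, draw]
LT 45: heading 180 -> 225
RT 45: heading 225 -> 180
FD 9: (-2,0) -> (-11,0) [heading=180, draw]
FD 12: (-11,0) -> (-23,0) [heading=180, draw]
Final: pos=(-23,0), heading=180, 4 segment(s) drawn
Waypoints (5 total):
(0, 0)
(14, 0)
(-2, 0)
(-11, 0)
(-23, 0)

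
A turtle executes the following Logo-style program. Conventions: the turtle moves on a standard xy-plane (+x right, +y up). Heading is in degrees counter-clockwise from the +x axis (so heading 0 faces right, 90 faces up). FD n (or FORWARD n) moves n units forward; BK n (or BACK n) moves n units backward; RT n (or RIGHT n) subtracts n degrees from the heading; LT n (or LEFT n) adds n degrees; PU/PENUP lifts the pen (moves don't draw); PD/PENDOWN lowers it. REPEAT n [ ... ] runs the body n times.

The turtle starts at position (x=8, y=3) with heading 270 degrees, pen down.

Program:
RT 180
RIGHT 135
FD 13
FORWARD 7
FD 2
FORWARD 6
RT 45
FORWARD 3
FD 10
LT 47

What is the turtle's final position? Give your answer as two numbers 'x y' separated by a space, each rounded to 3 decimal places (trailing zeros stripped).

Executing turtle program step by step:
Start: pos=(8,3), heading=270, pen down
RT 180: heading 270 -> 90
RT 135: heading 90 -> 315
FD 13: (8,3) -> (17.192,-6.192) [heading=315, draw]
FD 7: (17.192,-6.192) -> (22.142,-11.142) [heading=315, draw]
FD 2: (22.142,-11.142) -> (23.556,-12.556) [heading=315, draw]
FD 6: (23.556,-12.556) -> (27.799,-16.799) [heading=315, draw]
RT 45: heading 315 -> 270
FD 3: (27.799,-16.799) -> (27.799,-19.799) [heading=270, draw]
FD 10: (27.799,-19.799) -> (27.799,-29.799) [heading=270, draw]
LT 47: heading 270 -> 317
Final: pos=(27.799,-29.799), heading=317, 6 segment(s) drawn

Answer: 27.799 -29.799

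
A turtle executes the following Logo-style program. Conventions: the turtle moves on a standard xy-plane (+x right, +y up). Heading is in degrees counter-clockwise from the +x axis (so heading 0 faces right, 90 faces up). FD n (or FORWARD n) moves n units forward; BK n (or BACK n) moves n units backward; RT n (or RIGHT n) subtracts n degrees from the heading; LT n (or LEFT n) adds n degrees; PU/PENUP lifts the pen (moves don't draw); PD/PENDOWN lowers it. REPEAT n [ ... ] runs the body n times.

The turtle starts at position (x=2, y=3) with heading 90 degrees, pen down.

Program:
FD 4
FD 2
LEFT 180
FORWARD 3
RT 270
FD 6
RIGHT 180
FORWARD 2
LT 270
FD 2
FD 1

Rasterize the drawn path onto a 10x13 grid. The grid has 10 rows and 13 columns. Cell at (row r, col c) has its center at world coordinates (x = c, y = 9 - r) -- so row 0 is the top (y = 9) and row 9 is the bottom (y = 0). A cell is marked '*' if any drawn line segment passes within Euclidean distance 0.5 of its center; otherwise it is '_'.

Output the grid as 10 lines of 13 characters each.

Answer: __*___*______
__*___*______
__*___*______
__*******____
__*__________
__*__________
__*__________
_____________
_____________
_____________

Derivation:
Segment 0: (2,3) -> (2,7)
Segment 1: (2,7) -> (2,9)
Segment 2: (2,9) -> (2,6)
Segment 3: (2,6) -> (8,6)
Segment 4: (8,6) -> (6,6)
Segment 5: (6,6) -> (6,8)
Segment 6: (6,8) -> (6,9)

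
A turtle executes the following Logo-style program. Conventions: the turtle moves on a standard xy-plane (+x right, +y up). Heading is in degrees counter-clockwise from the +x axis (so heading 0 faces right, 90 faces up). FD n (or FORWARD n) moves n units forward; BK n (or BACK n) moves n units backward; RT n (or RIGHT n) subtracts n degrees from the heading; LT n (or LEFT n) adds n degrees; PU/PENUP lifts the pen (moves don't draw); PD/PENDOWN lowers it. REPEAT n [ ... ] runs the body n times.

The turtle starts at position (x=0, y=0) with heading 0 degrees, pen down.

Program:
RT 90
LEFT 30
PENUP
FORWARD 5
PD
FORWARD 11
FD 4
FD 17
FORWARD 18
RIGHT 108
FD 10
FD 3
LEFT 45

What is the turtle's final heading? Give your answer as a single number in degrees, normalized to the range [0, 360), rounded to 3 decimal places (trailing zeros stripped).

Answer: 237

Derivation:
Executing turtle program step by step:
Start: pos=(0,0), heading=0, pen down
RT 90: heading 0 -> 270
LT 30: heading 270 -> 300
PU: pen up
FD 5: (0,0) -> (2.5,-4.33) [heading=300, move]
PD: pen down
FD 11: (2.5,-4.33) -> (8,-13.856) [heading=300, draw]
FD 4: (8,-13.856) -> (10,-17.321) [heading=300, draw]
FD 17: (10,-17.321) -> (18.5,-32.043) [heading=300, draw]
FD 18: (18.5,-32.043) -> (27.5,-47.631) [heading=300, draw]
RT 108: heading 300 -> 192
FD 10: (27.5,-47.631) -> (17.719,-49.711) [heading=192, draw]
FD 3: (17.719,-49.711) -> (14.784,-50.334) [heading=192, draw]
LT 45: heading 192 -> 237
Final: pos=(14.784,-50.334), heading=237, 6 segment(s) drawn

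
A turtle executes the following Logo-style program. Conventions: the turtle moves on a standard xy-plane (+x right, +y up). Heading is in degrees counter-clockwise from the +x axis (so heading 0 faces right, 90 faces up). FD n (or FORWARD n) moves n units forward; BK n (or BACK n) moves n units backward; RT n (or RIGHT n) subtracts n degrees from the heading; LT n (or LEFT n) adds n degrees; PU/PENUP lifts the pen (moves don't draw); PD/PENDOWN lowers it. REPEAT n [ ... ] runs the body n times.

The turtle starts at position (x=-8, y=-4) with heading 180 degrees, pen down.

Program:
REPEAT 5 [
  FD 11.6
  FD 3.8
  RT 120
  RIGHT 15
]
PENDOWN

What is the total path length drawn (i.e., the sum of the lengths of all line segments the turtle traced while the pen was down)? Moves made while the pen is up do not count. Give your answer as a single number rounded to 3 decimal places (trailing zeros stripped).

Answer: 77

Derivation:
Executing turtle program step by step:
Start: pos=(-8,-4), heading=180, pen down
REPEAT 5 [
  -- iteration 1/5 --
  FD 11.6: (-8,-4) -> (-19.6,-4) [heading=180, draw]
  FD 3.8: (-19.6,-4) -> (-23.4,-4) [heading=180, draw]
  RT 120: heading 180 -> 60
  RT 15: heading 60 -> 45
  -- iteration 2/5 --
  FD 11.6: (-23.4,-4) -> (-15.198,4.202) [heading=45, draw]
  FD 3.8: (-15.198,4.202) -> (-12.511,6.889) [heading=45, draw]
  RT 120: heading 45 -> 285
  RT 15: heading 285 -> 270
  -- iteration 3/5 --
  FD 11.6: (-12.511,6.889) -> (-12.511,-4.711) [heading=270, draw]
  FD 3.8: (-12.511,-4.711) -> (-12.511,-8.511) [heading=270, draw]
  RT 120: heading 270 -> 150
  RT 15: heading 150 -> 135
  -- iteration 4/5 --
  FD 11.6: (-12.511,-8.511) -> (-20.713,-0.308) [heading=135, draw]
  FD 3.8: (-20.713,-0.308) -> (-23.4,2.379) [heading=135, draw]
  RT 120: heading 135 -> 15
  RT 15: heading 15 -> 0
  -- iteration 5/5 --
  FD 11.6: (-23.4,2.379) -> (-11.8,2.379) [heading=0, draw]
  FD 3.8: (-11.8,2.379) -> (-8,2.379) [heading=0, draw]
  RT 120: heading 0 -> 240
  RT 15: heading 240 -> 225
]
PD: pen down
Final: pos=(-8,2.379), heading=225, 10 segment(s) drawn

Segment lengths:
  seg 1: (-8,-4) -> (-19.6,-4), length = 11.6
  seg 2: (-19.6,-4) -> (-23.4,-4), length = 3.8
  seg 3: (-23.4,-4) -> (-15.198,4.202), length = 11.6
  seg 4: (-15.198,4.202) -> (-12.511,6.889), length = 3.8
  seg 5: (-12.511,6.889) -> (-12.511,-4.711), length = 11.6
  seg 6: (-12.511,-4.711) -> (-12.511,-8.511), length = 3.8
  seg 7: (-12.511,-8.511) -> (-20.713,-0.308), length = 11.6
  seg 8: (-20.713,-0.308) -> (-23.4,2.379), length = 3.8
  seg 9: (-23.4,2.379) -> (-11.8,2.379), length = 11.6
  seg 10: (-11.8,2.379) -> (-8,2.379), length = 3.8
Total = 77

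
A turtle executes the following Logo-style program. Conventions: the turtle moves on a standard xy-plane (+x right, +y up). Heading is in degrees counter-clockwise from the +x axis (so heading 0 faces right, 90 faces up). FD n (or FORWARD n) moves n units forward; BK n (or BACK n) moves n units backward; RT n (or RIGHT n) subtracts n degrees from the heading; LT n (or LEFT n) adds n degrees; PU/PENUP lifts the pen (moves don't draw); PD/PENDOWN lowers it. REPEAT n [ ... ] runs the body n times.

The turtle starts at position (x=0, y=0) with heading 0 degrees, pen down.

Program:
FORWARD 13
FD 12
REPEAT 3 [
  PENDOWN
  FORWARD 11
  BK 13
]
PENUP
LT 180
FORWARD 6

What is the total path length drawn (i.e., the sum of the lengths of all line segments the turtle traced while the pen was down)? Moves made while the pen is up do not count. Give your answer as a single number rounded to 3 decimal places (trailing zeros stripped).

Executing turtle program step by step:
Start: pos=(0,0), heading=0, pen down
FD 13: (0,0) -> (13,0) [heading=0, draw]
FD 12: (13,0) -> (25,0) [heading=0, draw]
REPEAT 3 [
  -- iteration 1/3 --
  PD: pen down
  FD 11: (25,0) -> (36,0) [heading=0, draw]
  BK 13: (36,0) -> (23,0) [heading=0, draw]
  -- iteration 2/3 --
  PD: pen down
  FD 11: (23,0) -> (34,0) [heading=0, draw]
  BK 13: (34,0) -> (21,0) [heading=0, draw]
  -- iteration 3/3 --
  PD: pen down
  FD 11: (21,0) -> (32,0) [heading=0, draw]
  BK 13: (32,0) -> (19,0) [heading=0, draw]
]
PU: pen up
LT 180: heading 0 -> 180
FD 6: (19,0) -> (13,0) [heading=180, move]
Final: pos=(13,0), heading=180, 8 segment(s) drawn

Segment lengths:
  seg 1: (0,0) -> (13,0), length = 13
  seg 2: (13,0) -> (25,0), length = 12
  seg 3: (25,0) -> (36,0), length = 11
  seg 4: (36,0) -> (23,0), length = 13
  seg 5: (23,0) -> (34,0), length = 11
  seg 6: (34,0) -> (21,0), length = 13
  seg 7: (21,0) -> (32,0), length = 11
  seg 8: (32,0) -> (19,0), length = 13
Total = 97

Answer: 97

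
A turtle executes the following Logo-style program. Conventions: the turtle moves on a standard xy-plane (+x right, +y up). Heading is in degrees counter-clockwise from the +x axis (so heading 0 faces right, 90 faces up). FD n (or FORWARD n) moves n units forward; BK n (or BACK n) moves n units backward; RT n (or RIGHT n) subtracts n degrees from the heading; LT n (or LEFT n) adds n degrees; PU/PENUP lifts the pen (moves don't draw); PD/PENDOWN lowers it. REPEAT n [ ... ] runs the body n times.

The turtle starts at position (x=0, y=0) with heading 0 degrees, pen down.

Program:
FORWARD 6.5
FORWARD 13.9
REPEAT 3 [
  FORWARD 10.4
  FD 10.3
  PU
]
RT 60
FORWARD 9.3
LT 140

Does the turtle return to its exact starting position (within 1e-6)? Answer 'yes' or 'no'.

Answer: no

Derivation:
Executing turtle program step by step:
Start: pos=(0,0), heading=0, pen down
FD 6.5: (0,0) -> (6.5,0) [heading=0, draw]
FD 13.9: (6.5,0) -> (20.4,0) [heading=0, draw]
REPEAT 3 [
  -- iteration 1/3 --
  FD 10.4: (20.4,0) -> (30.8,0) [heading=0, draw]
  FD 10.3: (30.8,0) -> (41.1,0) [heading=0, draw]
  PU: pen up
  -- iteration 2/3 --
  FD 10.4: (41.1,0) -> (51.5,0) [heading=0, move]
  FD 10.3: (51.5,0) -> (61.8,0) [heading=0, move]
  PU: pen up
  -- iteration 3/3 --
  FD 10.4: (61.8,0) -> (72.2,0) [heading=0, move]
  FD 10.3: (72.2,0) -> (82.5,0) [heading=0, move]
  PU: pen up
]
RT 60: heading 0 -> 300
FD 9.3: (82.5,0) -> (87.15,-8.054) [heading=300, move]
LT 140: heading 300 -> 80
Final: pos=(87.15,-8.054), heading=80, 4 segment(s) drawn

Start position: (0, 0)
Final position: (87.15, -8.054)
Distance = 87.521; >= 1e-6 -> NOT closed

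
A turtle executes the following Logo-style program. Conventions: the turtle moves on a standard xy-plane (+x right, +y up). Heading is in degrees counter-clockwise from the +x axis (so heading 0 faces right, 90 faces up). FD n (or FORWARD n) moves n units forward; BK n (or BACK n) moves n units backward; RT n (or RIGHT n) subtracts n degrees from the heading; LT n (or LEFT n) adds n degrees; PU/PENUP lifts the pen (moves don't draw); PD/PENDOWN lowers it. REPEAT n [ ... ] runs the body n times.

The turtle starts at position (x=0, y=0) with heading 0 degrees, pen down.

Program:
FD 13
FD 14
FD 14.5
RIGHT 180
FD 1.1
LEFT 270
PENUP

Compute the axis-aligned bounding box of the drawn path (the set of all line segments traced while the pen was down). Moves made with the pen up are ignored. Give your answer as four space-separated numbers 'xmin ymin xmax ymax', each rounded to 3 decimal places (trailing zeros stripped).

Answer: 0 0 41.5 0

Derivation:
Executing turtle program step by step:
Start: pos=(0,0), heading=0, pen down
FD 13: (0,0) -> (13,0) [heading=0, draw]
FD 14: (13,0) -> (27,0) [heading=0, draw]
FD 14.5: (27,0) -> (41.5,0) [heading=0, draw]
RT 180: heading 0 -> 180
FD 1.1: (41.5,0) -> (40.4,0) [heading=180, draw]
LT 270: heading 180 -> 90
PU: pen up
Final: pos=(40.4,0), heading=90, 4 segment(s) drawn

Segment endpoints: x in {0, 13, 27, 40.4, 41.5}, y in {0, 0}
xmin=0, ymin=0, xmax=41.5, ymax=0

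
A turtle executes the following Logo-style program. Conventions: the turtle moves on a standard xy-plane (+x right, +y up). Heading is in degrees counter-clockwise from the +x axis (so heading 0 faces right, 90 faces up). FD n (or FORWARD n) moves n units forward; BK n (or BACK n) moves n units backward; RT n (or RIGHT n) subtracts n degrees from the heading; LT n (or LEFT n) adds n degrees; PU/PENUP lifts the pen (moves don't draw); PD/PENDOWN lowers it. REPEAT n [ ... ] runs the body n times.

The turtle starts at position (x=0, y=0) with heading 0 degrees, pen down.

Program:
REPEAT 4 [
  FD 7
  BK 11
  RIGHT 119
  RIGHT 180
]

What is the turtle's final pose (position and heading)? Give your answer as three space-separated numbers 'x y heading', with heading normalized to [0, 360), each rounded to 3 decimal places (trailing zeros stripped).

Executing turtle program step by step:
Start: pos=(0,0), heading=0, pen down
REPEAT 4 [
  -- iteration 1/4 --
  FD 7: (0,0) -> (7,0) [heading=0, draw]
  BK 11: (7,0) -> (-4,0) [heading=0, draw]
  RT 119: heading 0 -> 241
  RT 180: heading 241 -> 61
  -- iteration 2/4 --
  FD 7: (-4,0) -> (-0.606,6.122) [heading=61, draw]
  BK 11: (-0.606,6.122) -> (-5.939,-3.498) [heading=61, draw]
  RT 119: heading 61 -> 302
  RT 180: heading 302 -> 122
  -- iteration 3/4 --
  FD 7: (-5.939,-3.498) -> (-9.649,2.438) [heading=122, draw]
  BK 11: (-9.649,2.438) -> (-3.82,-6.891) [heading=122, draw]
  RT 119: heading 122 -> 3
  RT 180: heading 3 -> 183
  -- iteration 4/4 --
  FD 7: (-3.82,-6.891) -> (-10.81,-7.257) [heading=183, draw]
  BK 11: (-10.81,-7.257) -> (0.175,-6.681) [heading=183, draw]
  RT 119: heading 183 -> 64
  RT 180: heading 64 -> 244
]
Final: pos=(0.175,-6.681), heading=244, 8 segment(s) drawn

Answer: 0.175 -6.681 244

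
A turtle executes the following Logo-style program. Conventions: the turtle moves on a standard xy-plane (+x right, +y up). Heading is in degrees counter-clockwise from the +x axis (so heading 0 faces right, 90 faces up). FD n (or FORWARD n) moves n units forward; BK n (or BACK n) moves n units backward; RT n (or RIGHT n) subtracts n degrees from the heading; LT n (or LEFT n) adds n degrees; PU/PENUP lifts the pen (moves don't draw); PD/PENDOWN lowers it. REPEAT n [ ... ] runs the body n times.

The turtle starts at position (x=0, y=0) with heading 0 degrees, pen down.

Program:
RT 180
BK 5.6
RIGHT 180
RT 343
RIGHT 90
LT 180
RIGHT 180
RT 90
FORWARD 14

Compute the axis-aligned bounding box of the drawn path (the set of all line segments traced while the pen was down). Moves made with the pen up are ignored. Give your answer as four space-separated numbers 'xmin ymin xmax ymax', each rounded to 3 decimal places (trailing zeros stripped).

Answer: -7.788 -4.093 5.6 0

Derivation:
Executing turtle program step by step:
Start: pos=(0,0), heading=0, pen down
RT 180: heading 0 -> 180
BK 5.6: (0,0) -> (5.6,0) [heading=180, draw]
RT 180: heading 180 -> 0
RT 343: heading 0 -> 17
RT 90: heading 17 -> 287
LT 180: heading 287 -> 107
RT 180: heading 107 -> 287
RT 90: heading 287 -> 197
FD 14: (5.6,0) -> (-7.788,-4.093) [heading=197, draw]
Final: pos=(-7.788,-4.093), heading=197, 2 segment(s) drawn

Segment endpoints: x in {-7.788, 0, 5.6}, y in {-4.093, 0, 0}
xmin=-7.788, ymin=-4.093, xmax=5.6, ymax=0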